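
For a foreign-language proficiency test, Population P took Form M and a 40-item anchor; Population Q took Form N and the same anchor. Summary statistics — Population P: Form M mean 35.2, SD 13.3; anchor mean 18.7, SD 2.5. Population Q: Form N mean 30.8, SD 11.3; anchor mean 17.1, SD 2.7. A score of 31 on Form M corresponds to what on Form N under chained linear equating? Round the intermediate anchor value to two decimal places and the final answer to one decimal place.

Form M → anchor (Population P): v = (2.5/13.3)(31 − 35.2) + 18.7 = 17.91
anchor → Form N (Population Q): y = (11.3/2.7)(17.91 − 17.1) + 30.8 = 34.2

34.2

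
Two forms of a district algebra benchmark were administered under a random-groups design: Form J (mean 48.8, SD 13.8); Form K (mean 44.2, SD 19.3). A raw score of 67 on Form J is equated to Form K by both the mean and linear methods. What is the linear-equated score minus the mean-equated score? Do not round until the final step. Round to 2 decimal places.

Mean-equated: 67 + (44.2 − 48.8) = 62.40
Linear-equated: (19.3/13.8)(67 − 48.8) + 44.2 = 69.654
Difference = 69.654 − 62.40 = 7.25

7.25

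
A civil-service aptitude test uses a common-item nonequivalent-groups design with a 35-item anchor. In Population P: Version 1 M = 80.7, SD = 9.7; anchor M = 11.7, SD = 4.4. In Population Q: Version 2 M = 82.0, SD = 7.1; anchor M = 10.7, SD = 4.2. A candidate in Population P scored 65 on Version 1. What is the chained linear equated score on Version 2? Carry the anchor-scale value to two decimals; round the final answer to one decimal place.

71.7

Version 1 → anchor (Population P): v = (4.4/9.7)(65 − 80.7) + 11.7 = 4.58
anchor → Version 2 (Population Q): y = (7.1/4.2)(4.58 − 10.7) + 82.0 = 71.7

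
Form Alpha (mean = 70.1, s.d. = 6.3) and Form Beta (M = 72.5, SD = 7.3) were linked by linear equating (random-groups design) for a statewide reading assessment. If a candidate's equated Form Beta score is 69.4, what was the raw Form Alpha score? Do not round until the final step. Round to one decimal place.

Invert y = (SD_Y/SD_X)(x − M_X) + M_Y:
x = (SD_X/SD_Y)(y − M_Y) + M_X = (6.3/7.3)(69.4 − 72.5) + 70.1
x = 0.863014 × -3.100 + 70.1 = 67.4

67.4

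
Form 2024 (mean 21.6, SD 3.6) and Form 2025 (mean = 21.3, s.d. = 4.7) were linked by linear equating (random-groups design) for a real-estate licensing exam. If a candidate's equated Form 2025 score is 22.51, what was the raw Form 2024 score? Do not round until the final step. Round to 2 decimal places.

Invert y = (SD_Y/SD_X)(x − M_X) + M_Y:
x = (SD_X/SD_Y)(y − M_Y) + M_X = (3.6/4.7)(22.51 − 21.3) + 21.6
x = 0.765957 × 1.210 + 21.6 = 22.53

22.53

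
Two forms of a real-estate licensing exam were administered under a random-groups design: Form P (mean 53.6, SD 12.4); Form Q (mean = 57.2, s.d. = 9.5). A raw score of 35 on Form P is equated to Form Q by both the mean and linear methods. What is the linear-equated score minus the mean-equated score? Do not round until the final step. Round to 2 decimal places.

4.35

Mean-equated: 35 + (57.2 − 53.6) = 38.60
Linear-equated: (9.5/12.4)(35 − 53.6) + 57.2 = 42.950
Difference = 42.950 − 38.60 = 4.35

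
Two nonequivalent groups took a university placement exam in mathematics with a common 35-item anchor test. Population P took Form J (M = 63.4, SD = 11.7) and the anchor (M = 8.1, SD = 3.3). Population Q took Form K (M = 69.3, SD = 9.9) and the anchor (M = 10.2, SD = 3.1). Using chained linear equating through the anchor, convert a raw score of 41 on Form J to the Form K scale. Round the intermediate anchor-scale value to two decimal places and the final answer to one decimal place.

42.4

Form J → anchor (Population P): v = (3.3/11.7)(41 − 63.4) + 8.1 = 1.78
anchor → Form K (Population Q): y = (9.9/3.1)(1.78 − 10.2) + 69.3 = 42.4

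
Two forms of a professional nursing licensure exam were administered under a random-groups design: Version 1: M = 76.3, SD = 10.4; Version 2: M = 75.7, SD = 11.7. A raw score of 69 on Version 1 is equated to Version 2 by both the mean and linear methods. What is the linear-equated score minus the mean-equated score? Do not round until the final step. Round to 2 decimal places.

Mean-equated: 69 + (75.7 − 76.3) = 68.40
Linear-equated: (11.7/10.4)(69 − 76.3) + 75.7 = 67.488
Difference = 67.488 − 68.40 = -0.91

-0.91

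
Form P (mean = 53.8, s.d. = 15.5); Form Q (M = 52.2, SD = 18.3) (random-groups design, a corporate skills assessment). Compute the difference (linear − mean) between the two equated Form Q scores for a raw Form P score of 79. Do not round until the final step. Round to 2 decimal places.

Mean-equated: 79 + (52.2 − 53.8) = 77.40
Linear-equated: (18.3/15.5)(79 − 53.8) + 52.2 = 81.952
Difference = 81.952 − 77.40 = 4.55

4.55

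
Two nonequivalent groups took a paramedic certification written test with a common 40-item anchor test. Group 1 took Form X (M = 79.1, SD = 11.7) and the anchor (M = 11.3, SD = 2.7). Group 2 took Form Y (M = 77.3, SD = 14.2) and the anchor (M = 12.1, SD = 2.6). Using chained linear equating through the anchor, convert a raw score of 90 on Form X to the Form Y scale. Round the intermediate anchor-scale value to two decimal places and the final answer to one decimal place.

Form X → anchor (Group 1): v = (2.7/11.7)(90 − 79.1) + 11.3 = 13.82
anchor → Form Y (Group 2): y = (14.2/2.6)(13.82 − 12.1) + 77.3 = 86.7

86.7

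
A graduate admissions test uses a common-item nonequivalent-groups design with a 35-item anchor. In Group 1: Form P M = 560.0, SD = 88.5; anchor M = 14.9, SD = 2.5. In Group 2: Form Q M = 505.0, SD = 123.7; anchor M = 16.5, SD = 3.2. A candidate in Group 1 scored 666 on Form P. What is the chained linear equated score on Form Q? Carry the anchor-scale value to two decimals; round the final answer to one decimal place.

Form P → anchor (Group 1): v = (2.5/88.5)(666 − 560.0) + 14.9 = 17.89
anchor → Form Q (Group 2): y = (123.7/3.2)(17.89 − 16.5) + 505.0 = 558.7

558.7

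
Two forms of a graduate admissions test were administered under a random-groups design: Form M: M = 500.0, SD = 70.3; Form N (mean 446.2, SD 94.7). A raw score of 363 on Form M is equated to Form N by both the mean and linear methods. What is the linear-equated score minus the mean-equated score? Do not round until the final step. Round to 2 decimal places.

-47.55

Mean-equated: 363 + (446.2 − 500.0) = 309.20
Linear-equated: (94.7/70.3)(363 − 500.0) + 446.2 = 261.650
Difference = 261.650 − 309.20 = -47.55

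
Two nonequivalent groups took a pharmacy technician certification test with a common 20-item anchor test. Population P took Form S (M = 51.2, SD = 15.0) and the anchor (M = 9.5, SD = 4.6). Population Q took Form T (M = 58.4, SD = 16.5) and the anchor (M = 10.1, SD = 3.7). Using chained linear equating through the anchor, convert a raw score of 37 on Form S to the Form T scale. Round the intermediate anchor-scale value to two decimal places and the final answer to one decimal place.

Form S → anchor (Population P): v = (4.6/15.0)(37 − 51.2) + 9.5 = 5.15
anchor → Form T (Population Q): y = (16.5/3.7)(5.15 − 10.1) + 58.4 = 36.3

36.3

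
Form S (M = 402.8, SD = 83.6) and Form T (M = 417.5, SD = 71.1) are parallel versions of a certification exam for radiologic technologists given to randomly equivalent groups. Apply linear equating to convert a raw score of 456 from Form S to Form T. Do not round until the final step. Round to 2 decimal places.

Linear equating: y = (SD_Y/SD_X)(x − M_X) + M_Y
y = (71.1/83.6)(456 − 402.8) + 417.5
y = 0.850478 × 53.2 + 417.5 = 45.2455 + 417.5 = 462.75

462.75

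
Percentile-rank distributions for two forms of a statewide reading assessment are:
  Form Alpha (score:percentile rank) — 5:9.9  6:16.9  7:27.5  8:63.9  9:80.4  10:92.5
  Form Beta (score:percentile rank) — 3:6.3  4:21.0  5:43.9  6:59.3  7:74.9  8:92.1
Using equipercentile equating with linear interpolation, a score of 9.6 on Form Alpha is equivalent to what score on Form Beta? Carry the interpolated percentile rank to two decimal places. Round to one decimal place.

PR of 9.6 on Form Alpha: 80.4 + (9.6 − 9)/(10 − 9) × (92.5 − 80.4) = 87.66
On Form Beta, PR 87.66 falls between score 7 (PR 74.9) and 8 (PR 92.1).
Interpolate: 7 + (87.66 − 74.9)/(92.1 − 74.9) × (8 − 7) = 7.7

7.7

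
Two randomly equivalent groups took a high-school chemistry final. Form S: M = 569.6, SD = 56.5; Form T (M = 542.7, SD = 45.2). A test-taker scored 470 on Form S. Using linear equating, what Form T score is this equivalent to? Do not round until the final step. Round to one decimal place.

Linear equating: y = (SD_Y/SD_X)(x − M_X) + M_Y
y = (45.2/56.5)(470 − 569.6) + 542.7
y = 0.800000 × -99.6 + 542.7 = -79.6800 + 542.7 = 463.0

463.0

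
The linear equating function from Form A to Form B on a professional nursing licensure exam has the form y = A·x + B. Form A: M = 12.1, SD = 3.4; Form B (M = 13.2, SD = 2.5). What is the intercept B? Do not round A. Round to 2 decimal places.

4.30

A = SD_Y / SD_X = 2.5 / 3.4 = 0.735294
B = M_Y − A·M_X = 13.2 − 0.735294 × 12.1 = 4.30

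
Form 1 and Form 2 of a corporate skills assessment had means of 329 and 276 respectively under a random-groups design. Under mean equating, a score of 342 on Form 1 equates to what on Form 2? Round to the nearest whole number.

289

Mean equating: y = x + (M_Y − M_X) = 342 + (276 − 329) = 289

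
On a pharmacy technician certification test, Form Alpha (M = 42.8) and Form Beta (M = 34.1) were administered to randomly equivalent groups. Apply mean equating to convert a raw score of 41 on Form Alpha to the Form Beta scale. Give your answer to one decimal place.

Mean equating: y = x + (M_Y − M_X) = 41 + (34.1 − 42.8) = 32.3

32.3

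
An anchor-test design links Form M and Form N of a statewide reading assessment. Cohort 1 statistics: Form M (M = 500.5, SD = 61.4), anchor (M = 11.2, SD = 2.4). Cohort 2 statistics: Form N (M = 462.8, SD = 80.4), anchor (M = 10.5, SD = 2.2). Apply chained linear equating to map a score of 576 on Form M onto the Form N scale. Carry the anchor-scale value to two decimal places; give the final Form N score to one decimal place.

596.2

Form M → anchor (Cohort 1): v = (2.4/61.4)(576 − 500.5) + 11.2 = 14.15
anchor → Form N (Cohort 2): y = (80.4/2.2)(14.15 − 10.5) + 462.8 = 596.2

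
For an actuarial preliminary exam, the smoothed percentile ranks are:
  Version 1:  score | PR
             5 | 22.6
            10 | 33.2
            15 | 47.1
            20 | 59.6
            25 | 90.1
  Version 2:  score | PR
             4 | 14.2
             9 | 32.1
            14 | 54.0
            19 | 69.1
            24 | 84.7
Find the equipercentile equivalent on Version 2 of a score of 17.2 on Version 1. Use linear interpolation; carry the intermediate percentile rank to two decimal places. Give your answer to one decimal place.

PR of 17.2 on Version 1: 47.1 + (17.2 − 15)/(20 − 15) × (59.6 − 47.1) = 52.60
On Version 2, PR 52.60 falls between score 9 (PR 32.1) and 14 (PR 54.0).
Interpolate: 9 + (52.60 − 32.1)/(54.0 − 32.1) × (14 − 9) = 13.7

13.7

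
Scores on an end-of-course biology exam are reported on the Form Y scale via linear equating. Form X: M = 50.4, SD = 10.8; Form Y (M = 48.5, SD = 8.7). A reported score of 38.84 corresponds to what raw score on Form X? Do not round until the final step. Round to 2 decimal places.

38.41

Invert y = (SD_Y/SD_X)(x − M_X) + M_Y:
x = (SD_X/SD_Y)(y − M_Y) + M_X = (10.8/8.7)(38.84 − 48.5) + 50.4
x = 1.241379 × -9.660 + 50.4 = 38.41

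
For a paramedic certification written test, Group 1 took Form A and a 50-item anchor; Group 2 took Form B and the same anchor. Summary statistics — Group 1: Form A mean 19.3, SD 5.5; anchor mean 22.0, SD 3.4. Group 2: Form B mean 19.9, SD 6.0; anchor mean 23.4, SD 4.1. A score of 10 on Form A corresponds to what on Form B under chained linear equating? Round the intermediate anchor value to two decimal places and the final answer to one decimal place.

9.4

Form A → anchor (Group 1): v = (3.4/5.5)(10 − 19.3) + 22.0 = 16.25
anchor → Form B (Group 2): y = (6.0/4.1)(16.25 − 23.4) + 19.9 = 9.4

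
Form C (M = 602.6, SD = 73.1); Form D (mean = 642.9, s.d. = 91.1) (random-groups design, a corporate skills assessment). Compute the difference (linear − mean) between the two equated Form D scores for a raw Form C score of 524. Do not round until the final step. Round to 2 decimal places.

-19.35

Mean-equated: 524 + (642.9 − 602.6) = 564.30
Linear-equated: (91.1/73.1)(524 − 602.6) + 642.9 = 544.946
Difference = 544.946 − 564.30 = -19.35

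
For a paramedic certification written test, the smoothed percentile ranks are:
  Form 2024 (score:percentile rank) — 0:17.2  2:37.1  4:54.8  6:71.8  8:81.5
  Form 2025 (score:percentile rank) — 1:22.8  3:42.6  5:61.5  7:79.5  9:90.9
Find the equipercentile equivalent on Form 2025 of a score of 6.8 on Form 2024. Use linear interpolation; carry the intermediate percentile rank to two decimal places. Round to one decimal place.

6.6

PR of 6.8 on Form 2024: 71.8 + (6.8 − 6)/(8 − 6) × (81.5 − 71.8) = 75.68
On Form 2025, PR 75.68 falls between score 5 (PR 61.5) and 7 (PR 79.5).
Interpolate: 5 + (75.68 − 61.5)/(79.5 − 61.5) × (7 − 5) = 6.6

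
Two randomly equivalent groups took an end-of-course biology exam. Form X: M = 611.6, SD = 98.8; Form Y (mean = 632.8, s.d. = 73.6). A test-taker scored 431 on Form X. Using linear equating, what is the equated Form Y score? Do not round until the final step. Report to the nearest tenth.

498.3

Linear equating: y = (SD_Y/SD_X)(x − M_X) + M_Y
y = (73.6/98.8)(431 − 611.6) + 632.8
y = 0.744939 × -180.6 + 632.8 = -134.5360 + 632.8 = 498.3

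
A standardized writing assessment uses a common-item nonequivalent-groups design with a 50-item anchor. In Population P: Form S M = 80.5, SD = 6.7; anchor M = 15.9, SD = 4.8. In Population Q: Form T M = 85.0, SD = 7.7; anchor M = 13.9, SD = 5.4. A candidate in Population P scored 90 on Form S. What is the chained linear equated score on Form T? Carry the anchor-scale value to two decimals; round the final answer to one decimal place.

Form S → anchor (Population P): v = (4.8/6.7)(90 − 80.5) + 15.9 = 22.71
anchor → Form T (Population Q): y = (7.7/5.4)(22.71 − 13.9) + 85.0 = 97.6

97.6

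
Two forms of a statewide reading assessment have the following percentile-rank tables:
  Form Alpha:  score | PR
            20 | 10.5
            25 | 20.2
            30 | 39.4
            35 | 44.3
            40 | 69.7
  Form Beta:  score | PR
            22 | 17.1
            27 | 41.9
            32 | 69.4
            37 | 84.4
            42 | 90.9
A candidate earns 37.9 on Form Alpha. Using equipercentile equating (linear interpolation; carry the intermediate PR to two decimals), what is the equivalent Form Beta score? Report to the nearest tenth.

PR of 37.9 on Form Alpha: 44.3 + (37.9 − 35)/(40 − 35) × (69.7 − 44.3) = 59.03
On Form Beta, PR 59.03 falls between score 27 (PR 41.9) and 32 (PR 69.4).
Interpolate: 27 + (59.03 − 41.9)/(69.4 − 41.9) × (32 − 27) = 30.1

30.1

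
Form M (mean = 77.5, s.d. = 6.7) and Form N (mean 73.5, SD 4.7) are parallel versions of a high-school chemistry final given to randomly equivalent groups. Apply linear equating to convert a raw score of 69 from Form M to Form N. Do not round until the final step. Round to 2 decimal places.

Linear equating: y = (SD_Y/SD_X)(x − M_X) + M_Y
y = (4.7/6.7)(69 − 77.5) + 73.5
y = 0.701493 × -8.5 + 73.5 = -5.9627 + 73.5 = 67.54

67.54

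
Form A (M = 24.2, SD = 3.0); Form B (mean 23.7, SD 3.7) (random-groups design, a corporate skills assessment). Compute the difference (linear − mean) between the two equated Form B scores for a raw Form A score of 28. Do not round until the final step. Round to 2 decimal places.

Mean-equated: 28 + (23.7 − 24.2) = 27.50
Linear-equated: (3.7/3.0)(28 − 24.2) + 23.7 = 28.387
Difference = 28.387 − 27.50 = 0.89

0.89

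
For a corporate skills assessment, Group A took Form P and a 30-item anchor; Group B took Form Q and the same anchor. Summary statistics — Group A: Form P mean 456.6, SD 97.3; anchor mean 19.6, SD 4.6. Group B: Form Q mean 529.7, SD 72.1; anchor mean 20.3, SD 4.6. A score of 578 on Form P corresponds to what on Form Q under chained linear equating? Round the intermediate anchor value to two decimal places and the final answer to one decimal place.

Form P → anchor (Group A): v = (4.6/97.3)(578 − 456.6) + 19.6 = 25.34
anchor → Form Q (Group B): y = (72.1/4.6)(25.34 − 20.3) + 529.7 = 608.7

608.7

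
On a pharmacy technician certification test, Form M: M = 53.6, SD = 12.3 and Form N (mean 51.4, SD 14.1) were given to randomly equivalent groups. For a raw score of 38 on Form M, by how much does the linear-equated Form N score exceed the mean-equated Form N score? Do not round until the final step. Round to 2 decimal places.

-2.28

Mean-equated: 38 + (51.4 − 53.6) = 35.80
Linear-equated: (14.1/12.3)(38 − 53.6) + 51.4 = 33.517
Difference = 33.517 − 35.80 = -2.28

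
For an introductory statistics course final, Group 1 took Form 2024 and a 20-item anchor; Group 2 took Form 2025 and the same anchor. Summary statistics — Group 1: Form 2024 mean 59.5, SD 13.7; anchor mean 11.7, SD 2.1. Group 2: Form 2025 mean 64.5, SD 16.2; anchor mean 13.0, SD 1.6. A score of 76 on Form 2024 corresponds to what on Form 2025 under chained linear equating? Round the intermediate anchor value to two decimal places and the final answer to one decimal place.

77.0

Form 2024 → anchor (Group 1): v = (2.1/13.7)(76 − 59.5) + 11.7 = 14.23
anchor → Form 2025 (Group 2): y = (16.2/1.6)(14.23 − 13.0) + 64.5 = 77.0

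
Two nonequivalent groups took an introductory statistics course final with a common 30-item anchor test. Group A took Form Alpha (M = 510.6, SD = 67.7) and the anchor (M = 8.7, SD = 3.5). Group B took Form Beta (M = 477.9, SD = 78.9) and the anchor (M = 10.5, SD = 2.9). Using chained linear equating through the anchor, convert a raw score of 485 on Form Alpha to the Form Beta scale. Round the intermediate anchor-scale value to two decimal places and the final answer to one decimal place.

Form Alpha → anchor (Group A): v = (3.5/67.7)(485 − 510.6) + 8.7 = 7.38
anchor → Form Beta (Group B): y = (78.9/2.9)(7.38 − 10.5) + 477.9 = 393.0

393.0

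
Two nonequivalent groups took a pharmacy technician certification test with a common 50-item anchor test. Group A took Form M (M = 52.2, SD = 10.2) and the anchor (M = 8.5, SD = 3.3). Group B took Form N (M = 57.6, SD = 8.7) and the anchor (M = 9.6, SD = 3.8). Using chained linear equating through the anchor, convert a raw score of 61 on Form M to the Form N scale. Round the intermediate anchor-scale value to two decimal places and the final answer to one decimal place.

Form M → anchor (Group A): v = (3.3/10.2)(61 − 52.2) + 8.5 = 11.35
anchor → Form N (Group B): y = (8.7/3.8)(11.35 − 9.6) + 57.6 = 61.6

61.6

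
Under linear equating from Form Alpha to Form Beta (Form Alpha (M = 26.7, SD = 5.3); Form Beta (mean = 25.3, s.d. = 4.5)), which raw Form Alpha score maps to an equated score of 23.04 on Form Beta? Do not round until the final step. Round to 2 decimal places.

Invert y = (SD_Y/SD_X)(x − M_X) + M_Y:
x = (SD_X/SD_Y)(y − M_Y) + M_X = (5.3/4.5)(23.04 − 25.3) + 26.7
x = 1.177778 × -2.260 + 26.7 = 24.04

24.04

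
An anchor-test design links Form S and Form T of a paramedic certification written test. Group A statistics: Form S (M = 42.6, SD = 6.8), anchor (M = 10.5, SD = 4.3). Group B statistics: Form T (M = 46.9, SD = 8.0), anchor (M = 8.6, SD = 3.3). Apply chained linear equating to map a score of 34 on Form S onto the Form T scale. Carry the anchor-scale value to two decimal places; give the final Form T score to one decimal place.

Form S → anchor (Group A): v = (4.3/6.8)(34 − 42.6) + 10.5 = 5.06
anchor → Form T (Group B): y = (8.0/3.3)(5.06 − 8.6) + 46.9 = 38.3

38.3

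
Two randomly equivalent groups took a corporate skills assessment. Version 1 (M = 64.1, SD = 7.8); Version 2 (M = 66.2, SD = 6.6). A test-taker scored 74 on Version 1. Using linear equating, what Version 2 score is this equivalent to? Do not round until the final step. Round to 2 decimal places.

Linear equating: y = (SD_Y/SD_X)(x − M_X) + M_Y
y = (6.6/7.8)(74 − 64.1) + 66.2
y = 0.846154 × 9.9 + 66.2 = 8.3769 + 66.2 = 74.58

74.58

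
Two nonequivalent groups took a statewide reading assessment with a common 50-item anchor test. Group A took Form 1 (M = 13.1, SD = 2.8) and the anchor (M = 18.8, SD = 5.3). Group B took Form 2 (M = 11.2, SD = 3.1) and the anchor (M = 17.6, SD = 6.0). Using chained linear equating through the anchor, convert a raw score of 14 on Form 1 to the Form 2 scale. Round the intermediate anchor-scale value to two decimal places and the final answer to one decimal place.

12.7

Form 1 → anchor (Group A): v = (5.3/2.8)(14 − 13.1) + 18.8 = 20.50
anchor → Form 2 (Group B): y = (3.1/6.0)(20.50 − 17.6) + 11.2 = 12.7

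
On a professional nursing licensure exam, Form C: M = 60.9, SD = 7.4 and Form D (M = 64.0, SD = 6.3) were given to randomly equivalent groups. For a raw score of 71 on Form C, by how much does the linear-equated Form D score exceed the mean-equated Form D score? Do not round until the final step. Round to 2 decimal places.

-1.50

Mean-equated: 71 + (64.0 − 60.9) = 74.10
Linear-equated: (6.3/7.4)(71 − 60.9) + 64.0 = 72.599
Difference = 72.599 − 74.10 = -1.50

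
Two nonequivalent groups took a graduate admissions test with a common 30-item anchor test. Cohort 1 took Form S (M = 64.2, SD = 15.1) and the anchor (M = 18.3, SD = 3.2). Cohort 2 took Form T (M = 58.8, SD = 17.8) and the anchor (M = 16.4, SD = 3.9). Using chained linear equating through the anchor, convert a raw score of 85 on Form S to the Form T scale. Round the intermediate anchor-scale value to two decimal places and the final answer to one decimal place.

87.6

Form S → anchor (Cohort 1): v = (3.2/15.1)(85 − 64.2) + 18.3 = 22.71
anchor → Form T (Cohort 2): y = (17.8/3.9)(22.71 − 16.4) + 58.8 = 87.6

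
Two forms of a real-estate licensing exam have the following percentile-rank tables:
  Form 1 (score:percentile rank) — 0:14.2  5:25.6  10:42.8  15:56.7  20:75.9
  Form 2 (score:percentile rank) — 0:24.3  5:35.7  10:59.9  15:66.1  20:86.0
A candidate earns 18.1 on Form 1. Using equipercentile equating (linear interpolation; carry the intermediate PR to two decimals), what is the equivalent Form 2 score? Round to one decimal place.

15.6

PR of 18.1 on Form 1: 56.7 + (18.1 − 15)/(20 − 15) × (75.9 − 56.7) = 68.60
On Form 2, PR 68.60 falls between score 15 (PR 66.1) and 20 (PR 86.0).
Interpolate: 15 + (68.60 − 66.1)/(86.0 − 66.1) × (20 − 15) = 15.6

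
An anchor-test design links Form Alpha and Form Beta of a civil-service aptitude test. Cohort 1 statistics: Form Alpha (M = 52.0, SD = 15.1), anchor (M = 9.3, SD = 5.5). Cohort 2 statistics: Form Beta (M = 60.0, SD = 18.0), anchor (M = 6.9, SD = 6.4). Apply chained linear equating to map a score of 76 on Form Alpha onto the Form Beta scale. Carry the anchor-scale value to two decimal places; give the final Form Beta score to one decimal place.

Form Alpha → anchor (Cohort 1): v = (5.5/15.1)(76 − 52.0) + 9.3 = 18.04
anchor → Form Beta (Cohort 2): y = (18.0/6.4)(18.04 − 6.9) + 60.0 = 91.3

91.3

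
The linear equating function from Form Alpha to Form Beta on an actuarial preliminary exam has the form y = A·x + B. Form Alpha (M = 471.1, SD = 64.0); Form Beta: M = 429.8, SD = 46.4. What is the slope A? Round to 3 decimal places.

0.725

A = SD_Y / SD_X = 46.4 / 64.0 = 0.725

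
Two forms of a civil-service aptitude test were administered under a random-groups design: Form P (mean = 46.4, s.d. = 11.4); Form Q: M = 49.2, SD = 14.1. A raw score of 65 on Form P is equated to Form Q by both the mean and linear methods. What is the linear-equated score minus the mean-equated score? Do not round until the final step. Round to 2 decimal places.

4.41

Mean-equated: 65 + (49.2 − 46.4) = 67.80
Linear-equated: (14.1/11.4)(65 − 46.4) + 49.2 = 72.205
Difference = 72.205 − 67.80 = 4.41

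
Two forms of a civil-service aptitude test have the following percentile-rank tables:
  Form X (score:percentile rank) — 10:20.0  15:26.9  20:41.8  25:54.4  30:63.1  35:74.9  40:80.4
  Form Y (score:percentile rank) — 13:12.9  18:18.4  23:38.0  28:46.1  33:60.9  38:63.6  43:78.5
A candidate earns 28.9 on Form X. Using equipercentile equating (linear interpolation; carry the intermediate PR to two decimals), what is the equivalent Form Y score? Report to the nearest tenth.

PR of 28.9 on Form X: 54.4 + (28.9 − 25)/(30 − 25) × (63.1 − 54.4) = 61.19
On Form Y, PR 61.19 falls between score 33 (PR 60.9) and 38 (PR 63.6).
Interpolate: 33 + (61.19 − 60.9)/(63.6 − 60.9) × (38 − 33) = 33.5

33.5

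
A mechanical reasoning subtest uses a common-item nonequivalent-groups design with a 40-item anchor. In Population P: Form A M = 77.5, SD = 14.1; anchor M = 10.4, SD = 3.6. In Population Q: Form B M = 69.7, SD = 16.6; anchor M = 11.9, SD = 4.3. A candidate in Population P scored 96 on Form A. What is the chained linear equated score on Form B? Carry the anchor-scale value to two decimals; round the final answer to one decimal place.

82.1

Form A → anchor (Population P): v = (3.6/14.1)(96 − 77.5) + 10.4 = 15.12
anchor → Form B (Population Q): y = (16.6/4.3)(15.12 − 11.9) + 69.7 = 82.1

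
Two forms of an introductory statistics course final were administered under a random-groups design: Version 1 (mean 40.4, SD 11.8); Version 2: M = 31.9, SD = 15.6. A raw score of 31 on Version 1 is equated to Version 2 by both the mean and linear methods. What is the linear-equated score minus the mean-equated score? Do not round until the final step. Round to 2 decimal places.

-3.03

Mean-equated: 31 + (31.9 − 40.4) = 22.50
Linear-equated: (15.6/11.8)(31 − 40.4) + 31.9 = 19.473
Difference = 19.473 − 22.50 = -3.03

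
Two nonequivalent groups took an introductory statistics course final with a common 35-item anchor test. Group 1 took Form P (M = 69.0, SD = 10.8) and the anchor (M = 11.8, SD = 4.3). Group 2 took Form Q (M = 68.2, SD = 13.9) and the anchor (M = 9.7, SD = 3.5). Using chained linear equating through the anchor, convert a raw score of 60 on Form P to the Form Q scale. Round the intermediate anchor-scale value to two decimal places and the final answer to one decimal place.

62.3

Form P → anchor (Group 1): v = (4.3/10.8)(60 − 69.0) + 11.8 = 8.22
anchor → Form Q (Group 2): y = (13.9/3.5)(8.22 − 9.7) + 68.2 = 62.3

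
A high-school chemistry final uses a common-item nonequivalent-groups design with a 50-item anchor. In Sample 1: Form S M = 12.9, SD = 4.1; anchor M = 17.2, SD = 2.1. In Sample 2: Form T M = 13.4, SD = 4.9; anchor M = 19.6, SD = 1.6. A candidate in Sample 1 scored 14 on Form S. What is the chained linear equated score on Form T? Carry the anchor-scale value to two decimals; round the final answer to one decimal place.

Form S → anchor (Sample 1): v = (2.1/4.1)(14 − 12.9) + 17.2 = 17.76
anchor → Form T (Sample 2): y = (4.9/1.6)(17.76 − 19.6) + 13.4 = 7.8

7.8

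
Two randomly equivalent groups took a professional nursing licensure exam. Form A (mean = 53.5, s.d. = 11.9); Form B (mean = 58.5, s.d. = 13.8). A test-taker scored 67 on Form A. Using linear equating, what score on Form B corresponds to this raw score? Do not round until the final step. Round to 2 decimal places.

74.16

Linear equating: y = (SD_Y/SD_X)(x − M_X) + M_Y
y = (13.8/11.9)(67 − 53.5) + 58.5
y = 1.159664 × 13.5 + 58.5 = 15.6555 + 58.5 = 74.16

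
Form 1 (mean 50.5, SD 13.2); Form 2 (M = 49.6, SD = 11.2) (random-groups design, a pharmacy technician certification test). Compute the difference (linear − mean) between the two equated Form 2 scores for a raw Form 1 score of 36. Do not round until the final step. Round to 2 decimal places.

2.20

Mean-equated: 36 + (49.6 − 50.5) = 35.10
Linear-equated: (11.2/13.2)(36 − 50.5) + 49.6 = 37.297
Difference = 37.297 − 35.10 = 2.20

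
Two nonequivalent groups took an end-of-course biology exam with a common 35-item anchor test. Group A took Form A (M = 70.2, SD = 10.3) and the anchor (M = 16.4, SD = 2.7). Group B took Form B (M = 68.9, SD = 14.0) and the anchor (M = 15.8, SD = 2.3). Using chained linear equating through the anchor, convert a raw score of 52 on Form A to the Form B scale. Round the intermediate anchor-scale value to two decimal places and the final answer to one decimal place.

Form A → anchor (Group A): v = (2.7/10.3)(52 − 70.2) + 16.4 = 11.63
anchor → Form B (Group B): y = (14.0/2.3)(11.63 − 15.8) + 68.9 = 43.5

43.5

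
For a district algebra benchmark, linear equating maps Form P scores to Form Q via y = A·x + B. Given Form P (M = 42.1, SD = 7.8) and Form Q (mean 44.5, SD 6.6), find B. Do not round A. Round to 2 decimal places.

8.88

A = SD_Y / SD_X = 6.6 / 7.8 = 0.846154
B = M_Y − A·M_X = 44.5 − 0.846154 × 42.1 = 8.88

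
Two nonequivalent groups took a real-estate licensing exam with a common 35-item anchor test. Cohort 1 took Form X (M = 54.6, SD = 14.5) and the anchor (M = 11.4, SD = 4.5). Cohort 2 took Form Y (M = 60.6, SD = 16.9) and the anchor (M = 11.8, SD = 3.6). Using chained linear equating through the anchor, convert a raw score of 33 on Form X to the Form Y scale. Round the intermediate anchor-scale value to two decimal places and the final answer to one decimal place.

Form X → anchor (Cohort 1): v = (4.5/14.5)(33 − 54.6) + 11.4 = 4.70
anchor → Form Y (Cohort 2): y = (16.9/3.6)(4.70 − 11.8) + 60.6 = 27.3

27.3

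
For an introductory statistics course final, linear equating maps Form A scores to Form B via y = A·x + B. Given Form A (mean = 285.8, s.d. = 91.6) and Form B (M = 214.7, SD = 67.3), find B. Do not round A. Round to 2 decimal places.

A = SD_Y / SD_X = 67.3 / 91.6 = 0.734716
B = M_Y − A·M_X = 214.7 − 0.734716 × 285.8 = 4.72

4.72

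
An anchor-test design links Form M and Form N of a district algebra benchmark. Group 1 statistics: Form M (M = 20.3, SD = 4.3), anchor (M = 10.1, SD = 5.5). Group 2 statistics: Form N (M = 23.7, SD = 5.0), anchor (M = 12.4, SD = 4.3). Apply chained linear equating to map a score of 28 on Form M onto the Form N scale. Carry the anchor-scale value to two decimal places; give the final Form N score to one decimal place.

32.5

Form M → anchor (Group 1): v = (5.5/4.3)(28 − 20.3) + 10.1 = 19.95
anchor → Form N (Group 2): y = (5.0/4.3)(19.95 − 12.4) + 23.7 = 32.5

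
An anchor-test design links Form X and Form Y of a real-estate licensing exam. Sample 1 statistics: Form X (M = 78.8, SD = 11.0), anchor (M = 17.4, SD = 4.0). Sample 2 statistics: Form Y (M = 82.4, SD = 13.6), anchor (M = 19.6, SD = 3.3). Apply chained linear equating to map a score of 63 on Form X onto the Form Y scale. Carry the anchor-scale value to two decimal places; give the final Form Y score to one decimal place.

49.6

Form X → anchor (Sample 1): v = (4.0/11.0)(63 − 78.8) + 17.4 = 11.65
anchor → Form Y (Sample 2): y = (13.6/3.3)(11.65 − 19.6) + 82.4 = 49.6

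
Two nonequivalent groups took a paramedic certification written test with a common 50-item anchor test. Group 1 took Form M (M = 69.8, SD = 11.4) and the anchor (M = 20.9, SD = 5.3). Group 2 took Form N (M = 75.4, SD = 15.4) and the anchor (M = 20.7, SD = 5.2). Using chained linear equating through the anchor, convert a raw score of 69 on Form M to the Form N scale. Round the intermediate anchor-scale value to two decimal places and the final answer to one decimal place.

74.9

Form M → anchor (Group 1): v = (5.3/11.4)(69 − 69.8) + 20.9 = 20.53
anchor → Form N (Group 2): y = (15.4/5.2)(20.53 − 20.7) + 75.4 = 74.9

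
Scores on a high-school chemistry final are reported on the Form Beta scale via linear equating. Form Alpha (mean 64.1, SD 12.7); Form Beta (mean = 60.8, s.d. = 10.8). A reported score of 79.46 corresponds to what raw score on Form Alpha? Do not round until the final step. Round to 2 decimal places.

86.04

Invert y = (SD_Y/SD_X)(x − M_X) + M_Y:
x = (SD_X/SD_Y)(y − M_Y) + M_X = (12.7/10.8)(79.46 − 60.8) + 64.1
x = 1.175926 × 18.660 + 64.1 = 86.04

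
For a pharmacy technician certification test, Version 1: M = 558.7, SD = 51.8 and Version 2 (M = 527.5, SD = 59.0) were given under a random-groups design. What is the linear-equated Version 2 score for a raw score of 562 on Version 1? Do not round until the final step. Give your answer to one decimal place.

531.3

Linear equating: y = (SD_Y/SD_X)(x − M_X) + M_Y
y = (59.0/51.8)(562 − 558.7) + 527.5
y = 1.138996 × 3.3 + 527.5 = 3.7587 + 527.5 = 531.3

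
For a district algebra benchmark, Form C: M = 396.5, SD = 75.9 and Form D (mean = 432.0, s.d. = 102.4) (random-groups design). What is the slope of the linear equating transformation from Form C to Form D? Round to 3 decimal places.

1.349

A = SD_Y / SD_X = 102.4 / 75.9 = 1.349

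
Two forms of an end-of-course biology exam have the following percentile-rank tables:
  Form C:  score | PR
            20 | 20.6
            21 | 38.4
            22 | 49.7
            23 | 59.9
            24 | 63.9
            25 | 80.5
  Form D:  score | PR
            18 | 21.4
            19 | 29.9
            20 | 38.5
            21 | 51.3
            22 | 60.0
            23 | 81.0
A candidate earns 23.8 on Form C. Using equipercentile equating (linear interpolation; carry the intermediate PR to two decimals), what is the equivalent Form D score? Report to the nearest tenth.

22.1

PR of 23.8 on Form C: 59.9 + (23.8 − 23)/(24 − 23) × (63.9 − 59.9) = 63.10
On Form D, PR 63.10 falls between score 22 (PR 60.0) and 23 (PR 81.0).
Interpolate: 22 + (63.10 − 60.0)/(81.0 − 60.0) × (23 − 22) = 22.1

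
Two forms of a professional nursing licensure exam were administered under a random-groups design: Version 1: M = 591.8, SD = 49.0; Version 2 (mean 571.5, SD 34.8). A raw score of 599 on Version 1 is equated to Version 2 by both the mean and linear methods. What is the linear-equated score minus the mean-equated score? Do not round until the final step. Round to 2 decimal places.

-2.09

Mean-equated: 599 + (571.5 − 591.8) = 578.70
Linear-equated: (34.8/49.0)(599 − 591.8) + 571.5 = 576.613
Difference = 576.613 − 578.70 = -2.09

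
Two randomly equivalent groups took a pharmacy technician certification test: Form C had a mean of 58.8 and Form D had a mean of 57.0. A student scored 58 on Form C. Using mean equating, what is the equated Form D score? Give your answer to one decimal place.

56.2

Mean equating: y = x + (M_Y − M_X) = 58 + (57.0 − 58.8) = 56.2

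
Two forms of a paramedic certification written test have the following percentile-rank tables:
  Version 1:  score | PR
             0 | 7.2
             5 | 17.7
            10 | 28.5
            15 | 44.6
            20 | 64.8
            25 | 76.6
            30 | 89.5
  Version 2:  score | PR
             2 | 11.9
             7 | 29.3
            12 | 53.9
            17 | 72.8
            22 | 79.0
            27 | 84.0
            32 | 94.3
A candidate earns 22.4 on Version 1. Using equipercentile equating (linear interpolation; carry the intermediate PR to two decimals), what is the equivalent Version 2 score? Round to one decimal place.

16.4

PR of 22.4 on Version 1: 64.8 + (22.4 − 20)/(25 − 20) × (76.6 − 64.8) = 70.46
On Version 2, PR 70.46 falls between score 12 (PR 53.9) and 17 (PR 72.8).
Interpolate: 12 + (70.46 − 53.9)/(72.8 − 53.9) × (17 − 12) = 16.4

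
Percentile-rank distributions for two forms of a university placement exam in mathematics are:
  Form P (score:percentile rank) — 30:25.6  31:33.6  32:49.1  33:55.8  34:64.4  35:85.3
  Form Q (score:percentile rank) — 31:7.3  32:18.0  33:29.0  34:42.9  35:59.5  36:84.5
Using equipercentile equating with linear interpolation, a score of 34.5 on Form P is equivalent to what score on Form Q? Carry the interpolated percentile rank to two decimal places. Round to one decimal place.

PR of 34.5 on Form P: 64.4 + (34.5 − 34)/(35 − 34) × (85.3 − 64.4) = 74.85
On Form Q, PR 74.85 falls between score 35 (PR 59.5) and 36 (PR 84.5).
Interpolate: 35 + (74.85 − 59.5)/(84.5 − 59.5) × (36 − 35) = 35.6

35.6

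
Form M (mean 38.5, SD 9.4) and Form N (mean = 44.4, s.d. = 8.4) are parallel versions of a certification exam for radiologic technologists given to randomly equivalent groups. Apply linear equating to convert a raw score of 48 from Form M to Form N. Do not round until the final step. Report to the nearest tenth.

Linear equating: y = (SD_Y/SD_X)(x − M_X) + M_Y
y = (8.4/9.4)(48 − 38.5) + 44.4
y = 0.893617 × 9.5 + 44.4 = 8.4894 + 44.4 = 52.9

52.9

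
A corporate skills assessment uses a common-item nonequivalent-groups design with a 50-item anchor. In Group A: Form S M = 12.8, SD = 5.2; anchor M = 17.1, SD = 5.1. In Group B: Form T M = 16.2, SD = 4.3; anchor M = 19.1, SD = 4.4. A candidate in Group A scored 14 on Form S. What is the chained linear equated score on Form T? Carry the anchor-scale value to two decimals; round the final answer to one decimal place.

Form S → anchor (Group A): v = (5.1/5.2)(14 − 12.8) + 17.1 = 18.28
anchor → Form T (Group B): y = (4.3/4.4)(18.28 − 19.1) + 16.2 = 15.4

15.4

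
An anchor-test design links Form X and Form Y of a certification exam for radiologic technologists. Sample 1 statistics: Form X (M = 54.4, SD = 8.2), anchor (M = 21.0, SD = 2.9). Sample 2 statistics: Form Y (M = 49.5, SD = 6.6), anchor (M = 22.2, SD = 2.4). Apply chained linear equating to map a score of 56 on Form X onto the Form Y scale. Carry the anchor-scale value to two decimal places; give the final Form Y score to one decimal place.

Form X → anchor (Sample 1): v = (2.9/8.2)(56 − 54.4) + 21.0 = 21.57
anchor → Form Y (Sample 2): y = (6.6/2.4)(21.57 − 22.2) + 49.5 = 47.8

47.8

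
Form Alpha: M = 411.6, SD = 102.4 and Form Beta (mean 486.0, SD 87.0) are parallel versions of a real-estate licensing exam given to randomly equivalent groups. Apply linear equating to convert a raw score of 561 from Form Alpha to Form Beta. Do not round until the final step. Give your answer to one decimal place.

Linear equating: y = (SD_Y/SD_X)(x − M_X) + M_Y
y = (87.0/102.4)(561 − 411.6) + 486.0
y = 0.849609 × 149.4 + 486.0 = 126.9316 + 486.0 = 612.9

612.9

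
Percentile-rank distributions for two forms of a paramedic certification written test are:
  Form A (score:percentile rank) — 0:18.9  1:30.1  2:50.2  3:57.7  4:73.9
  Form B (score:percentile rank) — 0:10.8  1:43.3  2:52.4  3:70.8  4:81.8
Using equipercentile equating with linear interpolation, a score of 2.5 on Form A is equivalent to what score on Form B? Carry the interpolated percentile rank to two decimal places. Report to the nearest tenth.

PR of 2.5 on Form A: 50.2 + (2.5 − 2)/(3 − 2) × (57.7 − 50.2) = 53.95
On Form B, PR 53.95 falls between score 2 (PR 52.4) and 3 (PR 70.8).
Interpolate: 2 + (53.95 − 52.4)/(70.8 − 52.4) × (3 − 2) = 2.1

2.1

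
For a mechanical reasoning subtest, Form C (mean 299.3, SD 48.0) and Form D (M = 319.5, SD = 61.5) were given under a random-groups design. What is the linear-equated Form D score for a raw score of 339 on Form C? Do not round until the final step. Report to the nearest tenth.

370.4

Linear equating: y = (SD_Y/SD_X)(x − M_X) + M_Y
y = (61.5/48.0)(339 − 299.3) + 319.5
y = 1.281250 × 39.7 + 319.5 = 50.8656 + 319.5 = 370.4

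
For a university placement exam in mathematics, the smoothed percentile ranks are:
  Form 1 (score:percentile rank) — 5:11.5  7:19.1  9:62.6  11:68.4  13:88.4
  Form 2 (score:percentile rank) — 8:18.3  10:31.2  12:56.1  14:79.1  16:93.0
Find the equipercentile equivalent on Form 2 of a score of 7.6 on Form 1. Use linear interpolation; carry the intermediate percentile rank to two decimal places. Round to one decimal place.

PR of 7.6 on Form 1: 19.1 + (7.6 − 7)/(9 − 7) × (62.6 − 19.1) = 32.15
On Form 2, PR 32.15 falls between score 10 (PR 31.2) and 12 (PR 56.1).
Interpolate: 10 + (32.15 − 31.2)/(56.1 − 31.2) × (12 − 10) = 10.1

10.1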